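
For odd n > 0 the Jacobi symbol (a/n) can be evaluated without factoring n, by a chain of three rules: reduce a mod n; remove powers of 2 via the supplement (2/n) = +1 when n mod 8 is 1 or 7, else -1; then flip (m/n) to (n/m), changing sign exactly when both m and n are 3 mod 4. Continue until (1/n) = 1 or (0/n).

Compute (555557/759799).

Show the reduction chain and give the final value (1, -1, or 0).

-1

reciprocity: (555557/759799) = +1·(759799/555557) since 555557 mod 4 = 1, 759799 mod 4 = 3; sign now +1
(759799/555557) = (204242/555557)   [reduce mod 555557]
204242 = 2^1·102121; (2/555557) = -1 since 555557 mod 8 = 5, so (204242/555557) = (-1)^1·(102121/555557); sign now -1
reciprocity: (102121/555557) = +1·(555557/102121) since 102121 mod 4 = 1, 555557 mod 4 = 1; sign now -1
(555557/102121) = (44952/102121)   [reduce mod 102121]
44952 = 2^3·5619; (2/102121) = +1 since 102121 mod 8 = 1, so (44952/102121) = (+1)^3·(5619/102121); sign now -1
reciprocity: (5619/102121) = +1·(102121/5619) since 5619 mod 4 = 3, 102121 mod 4 = 1; sign now -1
(102121/5619) = (979/5619)   [reduce mod 5619]
reciprocity: (979/5619) = -1·(5619/979) since 979 mod 4 = 3, 5619 mod 4 = 3; sign now +1
(5619/979) = (724/979)   [reduce mod 979]
724 = 2^2·181; (2/979) = -1 since 979 mod 8 = 3, so (724/979) = (-1)^2·(181/979); sign now +1
reciprocity: (181/979) = +1·(979/181) since 181 mod 4 = 1, 979 mod 4 = 3; sign now +1
(979/181) = (74/181)   [reduce mod 181]
74 = 2^1·37; (2/181) = -1 since 181 mod 8 = 5, so (74/181) = (-1)^1·(37/181); sign now -1
reciprocity: (37/181) = +1·(181/37) since 37 mod 4 = 1, 181 mod 4 = 1; sign now -1
(181/37) = (33/37)   [reduce mod 37]
reciprocity: (33/37) = +1·(37/33) since 33 mod 4 = 1, 37 mod 4 = 1; sign now -1
(37/33) = (4/33)   [reduce mod 33]
4 = 2^2·1; (2/33) = +1 since 33 mod 8 = 1, so (4/33) = (+1)^2·(1/33); sign now -1
(1/33) = 1; final value = sign = -1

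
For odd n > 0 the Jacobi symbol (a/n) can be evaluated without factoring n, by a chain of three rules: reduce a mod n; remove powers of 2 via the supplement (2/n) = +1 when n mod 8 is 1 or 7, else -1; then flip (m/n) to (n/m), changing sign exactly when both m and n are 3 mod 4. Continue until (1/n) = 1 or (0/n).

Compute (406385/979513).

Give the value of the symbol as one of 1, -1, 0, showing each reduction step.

reciprocity: (406385/979513) = +1·(979513/406385) since 406385 mod 4 = 1, 979513 mod 4 = 1; sign now +1
(979513/406385) = (166743/406385)   [reduce mod 406385]
reciprocity: (166743/406385) = +1·(406385/166743) since 166743 mod 4 = 3, 406385 mod 4 = 1; sign now +1
(406385/166743) = (72899/166743)   [reduce mod 166743]
reciprocity: (72899/166743) = -1·(166743/72899) since 72899 mod 4 = 3, 166743 mod 4 = 3; sign now -1
(166743/72899) = (20945/72899)   [reduce mod 72899]
reciprocity: (20945/72899) = +1·(72899/20945) since 20945 mod 4 = 1, 72899 mod 4 = 3; sign now -1
(72899/20945) = (10064/20945)   [reduce mod 20945]
10064 = 2^4·629; (2/20945) = +1 since 20945 mod 8 = 1, so (10064/20945) = (+1)^4·(629/20945); sign now -1
reciprocity: (629/20945) = +1·(20945/629) since 629 mod 4 = 1, 20945 mod 4 = 1; sign now -1
(20945/629) = (188/629)   [reduce mod 629]
188 = 2^2·47; (2/629) = -1 since 629 mod 8 = 5, so (188/629) = (-1)^2·(47/629); sign now -1
reciprocity: (47/629) = +1·(629/47) since 47 mod 4 = 3, 629 mod 4 = 1; sign now -1
(629/47) = (18/47)   [reduce mod 47]
18 = 2^1·9; (2/47) = +1 since 47 mod 8 = 7, so (18/47) = (+1)^1·(9/47); sign now -1
reciprocity: (9/47) = +1·(47/9) since 9 mod 4 = 1, 47 mod 4 = 3; sign now -1
(47/9) = (2/9)   [reduce mod 9]
2 = 2^1·1; (2/9) = +1 since 9 mod 8 = 1, so (2/9) = (+1)^1·(1/9); sign now -1
(1/9) = 1; final value = sign = -1

-1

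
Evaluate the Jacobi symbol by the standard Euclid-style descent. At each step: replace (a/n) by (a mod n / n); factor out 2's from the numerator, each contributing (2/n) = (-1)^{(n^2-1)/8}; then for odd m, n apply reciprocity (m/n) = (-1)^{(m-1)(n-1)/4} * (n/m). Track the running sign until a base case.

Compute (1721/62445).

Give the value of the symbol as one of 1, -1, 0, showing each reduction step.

-1

flip (1721/62445) -> (62445/1721): both odd, 1721 mod 4 = 1, 62445 mod 4 = 1, so the flip contributes +1; sign now +1
(62445/1721): 62445 mod 1721 = 489, so (62445/1721) = (489/1721)
flip (489/1721) -> (1721/489): both odd, 489 mod 4 = 1, 1721 mod 4 = 1, so the flip contributes +1; sign now +1
(1721/489): 1721 mod 489 = 254, so (1721/489) = (254/489)
factor out 2^1: 254 = 2^1·127; with 489 mod 8 = 1, (2/489) = +1; sign now +1; continue with (127/489)
flip (127/489) -> (489/127): both odd, 127 mod 4 = 3, 489 mod 4 = 1, so the flip contributes +1; sign now +1
(489/127): 489 mod 127 = 108, so (489/127) = (108/127)
factor out 2^2: 108 = 2^2·27; with 127 mod 8 = 7, (2/127) = +1; sign now +1; continue with (27/127)
flip (27/127) -> (127/27): both odd, 27 mod 4 = 3, 127 mod 4 = 3, so the flip contributes -1; sign now -1
(127/27): 127 mod 27 = 19, so (127/27) = (19/27)
flip (19/27) -> (27/19): both odd, 19 mod 4 = 3, 27 mod 4 = 3, so the flip contributes -1; sign now +1
(27/19): 27 mod 19 = 8, so (27/19) = (8/19)
factor out 2^3: 8 = 2^3·1; with 19 mod 8 = 3, (2/19) = -1; sign now -1; continue with (1/19)
reached (1/19) = 1, so the symbol is -1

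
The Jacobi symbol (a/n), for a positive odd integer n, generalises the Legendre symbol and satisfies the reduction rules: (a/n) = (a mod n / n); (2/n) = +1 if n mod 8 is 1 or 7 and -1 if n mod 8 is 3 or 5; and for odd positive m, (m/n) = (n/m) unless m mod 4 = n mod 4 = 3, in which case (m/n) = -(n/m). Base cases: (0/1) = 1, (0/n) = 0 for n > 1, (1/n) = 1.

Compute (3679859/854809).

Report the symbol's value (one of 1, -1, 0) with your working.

-1

(3679859/854809) = (260623/854809)   [reduce mod 854809]
reciprocity: (260623/854809) = +1·(854809/260623) since 260623 mod 4 = 3, 854809 mod 4 = 1; sign now +1
(854809/260623) = (72940/260623)   [reduce mod 260623]
72940 = 2^2·18235; (2/260623) = +1 since 260623 mod 8 = 7, so (72940/260623) = (+1)^2·(18235/260623); sign now +1
reciprocity: (18235/260623) = -1·(260623/18235) since 18235 mod 4 = 3, 260623 mod 4 = 3; sign now -1
(260623/18235) = (5333/18235)   [reduce mod 18235]
reciprocity: (5333/18235) = +1·(18235/5333) since 5333 mod 4 = 1, 18235 mod 4 = 3; sign now -1
(18235/5333) = (2236/5333)   [reduce mod 5333]
2236 = 2^2·559; (2/5333) = -1 since 5333 mod 8 = 5, so (2236/5333) = (-1)^2·(559/5333); sign now -1
reciprocity: (559/5333) = +1·(5333/559) since 559 mod 4 = 3, 5333 mod 4 = 1; sign now -1
(5333/559) = (302/559)   [reduce mod 559]
302 = 2^1·151; (2/559) = +1 since 559 mod 8 = 7, so (302/559) = (+1)^1·(151/559); sign now -1
reciprocity: (151/559) = -1·(559/151) since 151 mod 4 = 3, 559 mod 4 = 3; sign now +1
(559/151) = (106/151)   [reduce mod 151]
106 = 2^1·53; (2/151) = +1 since 151 mod 8 = 7, so (106/151) = (+1)^1·(53/151); sign now +1
reciprocity: (53/151) = +1·(151/53) since 53 mod 4 = 1, 151 mod 4 = 3; sign now +1
(151/53) = (45/53)   [reduce mod 53]
reciprocity: (45/53) = +1·(53/45) since 45 mod 4 = 1, 53 mod 4 = 1; sign now +1
(53/45) = (8/45)   [reduce mod 45]
8 = 2^3·1; (2/45) = -1 since 45 mod 8 = 5, so (8/45) = (-1)^3·(1/45); sign now -1
(1/45) = 1; final value = sign = -1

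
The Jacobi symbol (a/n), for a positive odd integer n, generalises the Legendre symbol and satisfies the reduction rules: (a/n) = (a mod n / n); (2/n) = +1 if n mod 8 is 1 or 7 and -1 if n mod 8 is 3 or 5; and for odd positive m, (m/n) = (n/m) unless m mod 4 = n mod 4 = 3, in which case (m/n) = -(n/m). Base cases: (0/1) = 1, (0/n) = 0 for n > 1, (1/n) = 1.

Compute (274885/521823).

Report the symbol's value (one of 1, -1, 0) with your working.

-1

reciprocity: (274885/521823) = +1·(521823/274885) since 274885 mod 4 = 1, 521823 mod 4 = 3; sign now +1
(521823/274885) = (246938/274885)   [reduce mod 274885]
246938 = 2^1·123469; (2/274885) = -1 since 274885 mod 8 = 5, so (246938/274885) = (-1)^1·(123469/274885); sign now -1
reciprocity: (123469/274885) = +1·(274885/123469) since 123469 mod 4 = 1, 274885 mod 4 = 1; sign now -1
(274885/123469) = (27947/123469)   [reduce mod 123469]
reciprocity: (27947/123469) = +1·(123469/27947) since 27947 mod 4 = 3, 123469 mod 4 = 1; sign now -1
(123469/27947) = (11681/27947)   [reduce mod 27947]
reciprocity: (11681/27947) = +1·(27947/11681) since 11681 mod 4 = 1, 27947 mod 4 = 3; sign now -1
(27947/11681) = (4585/11681)   [reduce mod 11681]
reciprocity: (4585/11681) = +1·(11681/4585) since 4585 mod 4 = 1, 11681 mod 4 = 1; sign now -1
(11681/4585) = (2511/4585)   [reduce mod 4585]
reciprocity: (2511/4585) = +1·(4585/2511) since 2511 mod 4 = 3, 4585 mod 4 = 1; sign now -1
(4585/2511) = (2074/2511)   [reduce mod 2511]
2074 = 2^1·1037; (2/2511) = +1 since 2511 mod 8 = 7, so (2074/2511) = (+1)^1·(1037/2511); sign now -1
reciprocity: (1037/2511) = +1·(2511/1037) since 1037 mod 4 = 1, 2511 mod 4 = 3; sign now -1
(2511/1037) = (437/1037)   [reduce mod 1037]
reciprocity: (437/1037) = +1·(1037/437) since 437 mod 4 = 1, 1037 mod 4 = 1; sign now -1
(1037/437) = (163/437)   [reduce mod 437]
reciprocity: (163/437) = +1·(437/163) since 163 mod 4 = 3, 437 mod 4 = 1; sign now -1
(437/163) = (111/163)   [reduce mod 163]
reciprocity: (111/163) = -1·(163/111) since 111 mod 4 = 3, 163 mod 4 = 3; sign now +1
(163/111) = (52/111)   [reduce mod 111]
52 = 2^2·13; (2/111) = +1 since 111 mod 8 = 7, so (52/111) = (+1)^2·(13/111); sign now +1
reciprocity: (13/111) = +1·(111/13) since 13 mod 4 = 1, 111 mod 4 = 3; sign now +1
(111/13) = (7/13)   [reduce mod 13]
reciprocity: (7/13) = +1·(13/7) since 7 mod 4 = 3, 13 mod 4 = 1; sign now +1
(13/7) = (6/7)   [reduce mod 7]
6 = 2^1·3; (2/7) = +1 since 7 mod 8 = 7, so (6/7) = (+1)^1·(3/7); sign now +1
reciprocity: (3/7) = -1·(7/3) since 3 mod 4 = 3, 7 mod 4 = 3; sign now -1
(7/3) = (1/3)   [reduce mod 3]
(1/3) = 1; final value = sign = -1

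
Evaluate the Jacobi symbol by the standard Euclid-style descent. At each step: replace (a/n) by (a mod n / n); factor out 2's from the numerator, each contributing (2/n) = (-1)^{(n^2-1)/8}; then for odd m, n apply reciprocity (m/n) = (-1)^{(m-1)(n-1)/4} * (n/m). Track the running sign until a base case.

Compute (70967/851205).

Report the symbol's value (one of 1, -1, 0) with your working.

flip (70967/851205) -> (851205/70967): both odd, 70967 mod 4 = 3, 851205 mod 4 = 1, so the flip contributes +1; sign now +1
(851205/70967): 851205 mod 70967 = 70568, so (851205/70967) = (70568/70967)
factor out 2^3: 70568 = 2^3·8821; with 70967 mod 8 = 7, (2/70967) = +1; sign now +1; continue with (8821/70967)
flip (8821/70967) -> (70967/8821): both odd, 8821 mod 4 = 1, 70967 mod 4 = 3, so the flip contributes +1; sign now +1
(70967/8821): 70967 mod 8821 = 399, so (70967/8821) = (399/8821)
flip (399/8821) -> (8821/399): both odd, 399 mod 4 = 3, 8821 mod 4 = 1, so the flip contributes +1; sign now +1
(8821/399): 8821 mod 399 = 43, so (8821/399) = (43/399)
flip (43/399) -> (399/43): both odd, 43 mod 4 = 3, 399 mod 4 = 3, so the flip contributes -1; sign now -1
(399/43): 399 mod 43 = 12, so (399/43) = (12/43)
factor out 2^2: 12 = 2^2·3; with 43 mod 8 = 3, (2/43) = -1; sign now -1; continue with (3/43)
flip (3/43) -> (43/3): both odd, 3 mod 4 = 3, 43 mod 4 = 3, so the flip contributes -1; sign now +1
(43/3): 43 mod 3 = 1, so (43/3) = (1/3)
reached (1/3) = 1, so the symbol is +1

1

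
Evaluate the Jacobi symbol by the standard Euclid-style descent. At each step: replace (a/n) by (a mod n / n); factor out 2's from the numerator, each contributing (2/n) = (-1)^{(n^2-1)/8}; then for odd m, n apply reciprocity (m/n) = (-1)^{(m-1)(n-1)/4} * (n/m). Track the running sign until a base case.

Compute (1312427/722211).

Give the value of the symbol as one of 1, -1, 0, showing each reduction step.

1

(1312427/722211) = (590216/722211)   [reduce mod 722211]
590216 = 2^3·73777; (2/722211) = -1 since 722211 mod 8 = 3, so (590216/722211) = (-1)^3·(73777/722211); sign now -1
reciprocity: (73777/722211) = +1·(722211/73777) since 73777 mod 4 = 1, 722211 mod 4 = 3; sign now -1
(722211/73777) = (58218/73777)   [reduce mod 73777]
58218 = 2^1·29109; (2/73777) = +1 since 73777 mod 8 = 1, so (58218/73777) = (+1)^1·(29109/73777); sign now -1
reciprocity: (29109/73777) = +1·(73777/29109) since 29109 mod 4 = 1, 73777 mod 4 = 1; sign now -1
(73777/29109) = (15559/29109)   [reduce mod 29109]
reciprocity: (15559/29109) = +1·(29109/15559) since 15559 mod 4 = 3, 29109 mod 4 = 1; sign now -1
(29109/15559) = (13550/15559)   [reduce mod 15559]
13550 = 2^1·6775; (2/15559) = +1 since 15559 mod 8 = 7, so (13550/15559) = (+1)^1·(6775/15559); sign now -1
reciprocity: (6775/15559) = -1·(15559/6775) since 6775 mod 4 = 3, 15559 mod 4 = 3; sign now +1
(15559/6775) = (2009/6775)   [reduce mod 6775]
reciprocity: (2009/6775) = +1·(6775/2009) since 2009 mod 4 = 1, 6775 mod 4 = 3; sign now +1
(6775/2009) = (748/2009)   [reduce mod 2009]
748 = 2^2·187; (2/2009) = +1 since 2009 mod 8 = 1, so (748/2009) = (+1)^2·(187/2009); sign now +1
reciprocity: (187/2009) = +1·(2009/187) since 187 mod 4 = 3, 2009 mod 4 = 1; sign now +1
(2009/187) = (139/187)   [reduce mod 187]
reciprocity: (139/187) = -1·(187/139) since 139 mod 4 = 3, 187 mod 4 = 3; sign now -1
(187/139) = (48/139)   [reduce mod 139]
48 = 2^4·3; (2/139) = -1 since 139 mod 8 = 3, so (48/139) = (-1)^4·(3/139); sign now -1
reciprocity: (3/139) = -1·(139/3) since 3 mod 4 = 3, 139 mod 4 = 3; sign now +1
(139/3) = (1/3)   [reduce mod 3]
(1/3) = 1; final value = sign = +1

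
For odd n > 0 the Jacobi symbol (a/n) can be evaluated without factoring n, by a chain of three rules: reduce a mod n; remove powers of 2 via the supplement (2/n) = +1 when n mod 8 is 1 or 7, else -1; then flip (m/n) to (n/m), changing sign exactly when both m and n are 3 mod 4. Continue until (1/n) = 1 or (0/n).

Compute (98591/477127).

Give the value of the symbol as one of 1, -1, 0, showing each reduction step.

-1

reciprocity: (98591/477127) = -1·(477127/98591) since 98591 mod 4 = 3, 477127 mod 4 = 3; sign now -1
(477127/98591) = (82763/98591)   [reduce mod 98591]
reciprocity: (82763/98591) = -1·(98591/82763) since 82763 mod 4 = 3, 98591 mod 4 = 3; sign now +1
(98591/82763) = (15828/82763)   [reduce mod 82763]
15828 = 2^2·3957; (2/82763) = -1 since 82763 mod 8 = 3, so (15828/82763) = (-1)^2·(3957/82763); sign now +1
reciprocity: (3957/82763) = +1·(82763/3957) since 3957 mod 4 = 1, 82763 mod 4 = 3; sign now +1
(82763/3957) = (3623/3957)   [reduce mod 3957]
reciprocity: (3623/3957) = +1·(3957/3623) since 3623 mod 4 = 3, 3957 mod 4 = 1; sign now +1
(3957/3623) = (334/3623)   [reduce mod 3623]
334 = 2^1·167; (2/3623) = +1 since 3623 mod 8 = 7, so (334/3623) = (+1)^1·(167/3623); sign now +1
reciprocity: (167/3623) = -1·(3623/167) since 167 mod 4 = 3, 3623 mod 4 = 3; sign now -1
(3623/167) = (116/167)   [reduce mod 167]
116 = 2^2·29; (2/167) = +1 since 167 mod 8 = 7, so (116/167) = (+1)^2·(29/167); sign now -1
reciprocity: (29/167) = +1·(167/29) since 29 mod 4 = 1, 167 mod 4 = 3; sign now -1
(167/29) = (22/29)   [reduce mod 29]
22 = 2^1·11; (2/29) = -1 since 29 mod 8 = 5, so (22/29) = (-1)^1·(11/29); sign now +1
reciprocity: (11/29) = +1·(29/11) since 11 mod 4 = 3, 29 mod 4 = 1; sign now +1
(29/11) = (7/11)   [reduce mod 11]
reciprocity: (7/11) = -1·(11/7) since 7 mod 4 = 3, 11 mod 4 = 3; sign now -1
(11/7) = (4/7)   [reduce mod 7]
4 = 2^2·1; (2/7) = +1 since 7 mod 8 = 7, so (4/7) = (+1)^2·(1/7); sign now -1
(1/7) = 1; final value = sign = -1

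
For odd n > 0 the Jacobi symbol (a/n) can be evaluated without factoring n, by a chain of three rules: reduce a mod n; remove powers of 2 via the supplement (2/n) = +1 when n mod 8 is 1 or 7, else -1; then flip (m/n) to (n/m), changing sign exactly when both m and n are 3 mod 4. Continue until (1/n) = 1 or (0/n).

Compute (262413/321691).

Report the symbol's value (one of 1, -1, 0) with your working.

1

flip (262413/321691) -> (321691/262413): both odd, 262413 mod 4 = 1, 321691 mod 4 = 3, so the flip contributes +1; sign now +1
(321691/262413): 321691 mod 262413 = 59278, so (321691/262413) = (59278/262413)
factor out 2^1: 59278 = 2^1·29639; with 262413 mod 8 = 5, (2/262413) = -1; sign now -1; continue with (29639/262413)
flip (29639/262413) -> (262413/29639): both odd, 29639 mod 4 = 3, 262413 mod 4 = 1, so the flip contributes +1; sign now -1
(262413/29639): 262413 mod 29639 = 25301, so (262413/29639) = (25301/29639)
flip (25301/29639) -> (29639/25301): both odd, 25301 mod 4 = 1, 29639 mod 4 = 3, so the flip contributes +1; sign now -1
(29639/25301): 29639 mod 25301 = 4338, so (29639/25301) = (4338/25301)
factor out 2^1: 4338 = 2^1·2169; with 25301 mod 8 = 5, (2/25301) = -1; sign now +1; continue with (2169/25301)
flip (2169/25301) -> (25301/2169): both odd, 2169 mod 4 = 1, 25301 mod 4 = 1, so the flip contributes +1; sign now +1
(25301/2169): 25301 mod 2169 = 1442, so (25301/2169) = (1442/2169)
factor out 2^1: 1442 = 2^1·721; with 2169 mod 8 = 1, (2/2169) = +1; sign now +1; continue with (721/2169)
flip (721/2169) -> (2169/721): both odd, 721 mod 4 = 1, 2169 mod 4 = 1, so the flip contributes +1; sign now +1
(2169/721): 2169 mod 721 = 6, so (2169/721) = (6/721)
factor out 2^1: 6 = 2^1·3; with 721 mod 8 = 1, (2/721) = +1; sign now +1; continue with (3/721)
flip (3/721) -> (721/3): both odd, 3 mod 4 = 3, 721 mod 4 = 1, so the flip contributes +1; sign now +1
(721/3): 721 mod 3 = 1, so (721/3) = (1/3)
reached (1/3) = 1, so the symbol is +1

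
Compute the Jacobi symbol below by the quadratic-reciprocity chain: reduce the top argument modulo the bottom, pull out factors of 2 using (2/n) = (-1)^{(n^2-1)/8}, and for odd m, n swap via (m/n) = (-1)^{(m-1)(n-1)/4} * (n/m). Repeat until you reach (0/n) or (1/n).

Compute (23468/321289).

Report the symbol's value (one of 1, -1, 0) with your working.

-1

factor out 2^2: 23468 = 2^2·5867; with 321289 mod 8 = 1, (2/321289) = +1; sign now +1; continue with (5867/321289)
flip (5867/321289) -> (321289/5867): both odd, 5867 mod 4 = 3, 321289 mod 4 = 1, so the flip contributes +1; sign now +1
(321289/5867): 321289 mod 5867 = 4471, so (321289/5867) = (4471/5867)
flip (4471/5867) -> (5867/4471): both odd, 4471 mod 4 = 3, 5867 mod 4 = 3, so the flip contributes -1; sign now -1
(5867/4471): 5867 mod 4471 = 1396, so (5867/4471) = (1396/4471)
factor out 2^2: 1396 = 2^2·349; with 4471 mod 8 = 7, (2/4471) = +1; sign now -1; continue with (349/4471)
flip (349/4471) -> (4471/349): both odd, 349 mod 4 = 1, 4471 mod 4 = 3, so the flip contributes +1; sign now -1
(4471/349): 4471 mod 349 = 283, so (4471/349) = (283/349)
flip (283/349) -> (349/283): both odd, 283 mod 4 = 3, 349 mod 4 = 1, so the flip contributes +1; sign now -1
(349/283): 349 mod 283 = 66, so (349/283) = (66/283)
factor out 2^1: 66 = 2^1·33; with 283 mod 8 = 3, (2/283) = -1; sign now +1; continue with (33/283)
flip (33/283) -> (283/33): both odd, 33 mod 4 = 1, 283 mod 4 = 3, so the flip contributes +1; sign now +1
(283/33): 283 mod 33 = 19, so (283/33) = (19/33)
flip (19/33) -> (33/19): both odd, 19 mod 4 = 3, 33 mod 4 = 1, so the flip contributes +1; sign now +1
(33/19): 33 mod 19 = 14, so (33/19) = (14/19)
factor out 2^1: 14 = 2^1·7; with 19 mod 8 = 3, (2/19) = -1; sign now -1; continue with (7/19)
flip (7/19) -> (19/7): both odd, 7 mod 4 = 3, 19 mod 4 = 3, so the flip contributes -1; sign now +1
(19/7): 19 mod 7 = 5, so (19/7) = (5/7)
flip (5/7) -> (7/5): both odd, 5 mod 4 = 1, 7 mod 4 = 3, so the flip contributes +1; sign now +1
(7/5): 7 mod 5 = 2, so (7/5) = (2/5)
factor out 2^1: 2 = 2^1·1; with 5 mod 8 = 5, (2/5) = -1; sign now -1; continue with (1/5)
reached (1/5) = 1, so the symbol is -1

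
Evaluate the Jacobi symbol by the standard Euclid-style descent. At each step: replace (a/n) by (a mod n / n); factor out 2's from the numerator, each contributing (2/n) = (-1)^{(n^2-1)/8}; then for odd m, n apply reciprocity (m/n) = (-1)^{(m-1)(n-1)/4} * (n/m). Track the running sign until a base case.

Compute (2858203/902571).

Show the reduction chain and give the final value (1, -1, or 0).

(2858203/902571): 2858203 mod 902571 = 150490, so (2858203/902571) = (150490/902571)
factor out 2^1: 150490 = 2^1·75245; with 902571 mod 8 = 3, (2/902571) = -1; sign now -1; continue with (75245/902571)
flip (75245/902571) -> (902571/75245): both odd, 75245 mod 4 = 1, 902571 mod 4 = 3, so the flip contributes +1; sign now -1
(902571/75245): 902571 mod 75245 = 74876, so (902571/75245) = (74876/75245)
factor out 2^2: 74876 = 2^2·18719; with 75245 mod 8 = 5, (2/75245) = -1; sign now -1; continue with (18719/75245)
flip (18719/75245) -> (75245/18719): both odd, 18719 mod 4 = 3, 75245 mod 4 = 1, so the flip contributes +1; sign now -1
(75245/18719): 75245 mod 18719 = 369, so (75245/18719) = (369/18719)
flip (369/18719) -> (18719/369): both odd, 369 mod 4 = 1, 18719 mod 4 = 3, so the flip contributes +1; sign now -1
(18719/369): 18719 mod 369 = 269, so (18719/369) = (269/369)
flip (269/369) -> (369/269): both odd, 269 mod 4 = 1, 369 mod 4 = 1, so the flip contributes +1; sign now -1
(369/269): 369 mod 269 = 100, so (369/269) = (100/269)
factor out 2^2: 100 = 2^2·25; with 269 mod 8 = 5, (2/269) = -1; sign now -1; continue with (25/269)
flip (25/269) -> (269/25): both odd, 25 mod 4 = 1, 269 mod 4 = 1, so the flip contributes +1; sign now -1
(269/25): 269 mod 25 = 19, so (269/25) = (19/25)
flip (19/25) -> (25/19): both odd, 19 mod 4 = 3, 25 mod 4 = 1, so the flip contributes +1; sign now -1
(25/19): 25 mod 19 = 6, so (25/19) = (6/19)
factor out 2^1: 6 = 2^1·3; with 19 mod 8 = 3, (2/19) = -1; sign now +1; continue with (3/19)
flip (3/19) -> (19/3): both odd, 3 mod 4 = 3, 19 mod 4 = 3, so the flip contributes -1; sign now -1
(19/3): 19 mod 3 = 1, so (19/3) = (1/3)
reached (1/3) = 1, so the symbol is -1

-1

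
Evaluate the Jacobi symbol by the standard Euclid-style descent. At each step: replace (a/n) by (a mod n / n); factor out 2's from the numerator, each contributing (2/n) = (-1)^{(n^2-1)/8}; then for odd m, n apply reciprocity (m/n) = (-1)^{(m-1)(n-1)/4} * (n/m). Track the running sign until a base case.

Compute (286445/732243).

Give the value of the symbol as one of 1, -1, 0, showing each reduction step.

1

reciprocity: (286445/732243) = +1·(732243/286445) since 286445 mod 4 = 1, 732243 mod 4 = 3; sign now +1
(732243/286445) = (159353/286445)   [reduce mod 286445]
reciprocity: (159353/286445) = +1·(286445/159353) since 159353 mod 4 = 1, 286445 mod 4 = 1; sign now +1
(286445/159353) = (127092/159353)   [reduce mod 159353]
127092 = 2^2·31773; (2/159353) = +1 since 159353 mod 8 = 1, so (127092/159353) = (+1)^2·(31773/159353); sign now +1
reciprocity: (31773/159353) = +1·(159353/31773) since 31773 mod 4 = 1, 159353 mod 4 = 1; sign now +1
(159353/31773) = (488/31773)   [reduce mod 31773]
488 = 2^3·61; (2/31773) = -1 since 31773 mod 8 = 5, so (488/31773) = (-1)^3·(61/31773); sign now -1
reciprocity: (61/31773) = +1·(31773/61) since 61 mod 4 = 1, 31773 mod 4 = 1; sign now -1
(31773/61) = (53/61)   [reduce mod 61]
reciprocity: (53/61) = +1·(61/53) since 53 mod 4 = 1, 61 mod 4 = 1; sign now -1
(61/53) = (8/53)   [reduce mod 53]
8 = 2^3·1; (2/53) = -1 since 53 mod 8 = 5, so (8/53) = (-1)^3·(1/53); sign now +1
(1/53) = 1; final value = sign = +1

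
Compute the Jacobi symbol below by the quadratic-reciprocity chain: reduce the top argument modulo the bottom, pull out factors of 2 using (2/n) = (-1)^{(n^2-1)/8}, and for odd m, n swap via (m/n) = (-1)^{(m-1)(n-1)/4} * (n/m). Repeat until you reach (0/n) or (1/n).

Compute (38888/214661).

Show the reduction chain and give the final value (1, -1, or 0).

factor out 2^3: 38888 = 2^3·4861; with 214661 mod 8 = 5, (2/214661) = -1; sign now -1; continue with (4861/214661)
flip (4861/214661) -> (214661/4861): both odd, 4861 mod 4 = 1, 214661 mod 4 = 1, so the flip contributes +1; sign now -1
(214661/4861): 214661 mod 4861 = 777, so (214661/4861) = (777/4861)
flip (777/4861) -> (4861/777): both odd, 777 mod 4 = 1, 4861 mod 4 = 1, so the flip contributes +1; sign now -1
(4861/777): 4861 mod 777 = 199, so (4861/777) = (199/777)
flip (199/777) -> (777/199): both odd, 199 mod 4 = 3, 777 mod 4 = 1, so the flip contributes +1; sign now -1
(777/199): 777 mod 199 = 180, so (777/199) = (180/199)
factor out 2^2: 180 = 2^2·45; with 199 mod 8 = 7, (2/199) = +1; sign now -1; continue with (45/199)
flip (45/199) -> (199/45): both odd, 45 mod 4 = 1, 199 mod 4 = 3, so the flip contributes +1; sign now -1
(199/45): 199 mod 45 = 19, so (199/45) = (19/45)
flip (19/45) -> (45/19): both odd, 19 mod 4 = 3, 45 mod 4 = 1, so the flip contributes +1; sign now -1
(45/19): 45 mod 19 = 7, so (45/19) = (7/19)
flip (7/19) -> (19/7): both odd, 7 mod 4 = 3, 19 mod 4 = 3, so the flip contributes -1; sign now +1
(19/7): 19 mod 7 = 5, so (19/7) = (5/7)
flip (5/7) -> (7/5): both odd, 5 mod 4 = 1, 7 mod 4 = 3, so the flip contributes +1; sign now +1
(7/5): 7 mod 5 = 2, so (7/5) = (2/5)
factor out 2^1: 2 = 2^1·1; with 5 mod 8 = 5, (2/5) = -1; sign now -1; continue with (1/5)
reached (1/5) = 1, so the symbol is -1

-1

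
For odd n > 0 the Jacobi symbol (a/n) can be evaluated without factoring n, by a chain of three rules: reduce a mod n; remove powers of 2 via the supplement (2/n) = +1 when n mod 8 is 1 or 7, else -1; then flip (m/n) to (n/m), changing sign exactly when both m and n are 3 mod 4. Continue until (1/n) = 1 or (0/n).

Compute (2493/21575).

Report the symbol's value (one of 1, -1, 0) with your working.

reciprocity: (2493/21575) = +1·(21575/2493) since 2493 mod 4 = 1, 21575 mod 4 = 3; sign now +1
(21575/2493) = (1631/2493)   [reduce mod 2493]
reciprocity: (1631/2493) = +1·(2493/1631) since 1631 mod 4 = 3, 2493 mod 4 = 1; sign now +1
(2493/1631) = (862/1631)   [reduce mod 1631]
862 = 2^1·431; (2/1631) = +1 since 1631 mod 8 = 7, so (862/1631) = (+1)^1·(431/1631); sign now +1
reciprocity: (431/1631) = -1·(1631/431) since 431 mod 4 = 3, 1631 mod 4 = 3; sign now -1
(1631/431) = (338/431)   [reduce mod 431]
338 = 2^1·169; (2/431) = +1 since 431 mod 8 = 7, so (338/431) = (+1)^1·(169/431); sign now -1
reciprocity: (169/431) = +1·(431/169) since 169 mod 4 = 1, 431 mod 4 = 3; sign now -1
(431/169) = (93/169)   [reduce mod 169]
reciprocity: (93/169) = +1·(169/93) since 93 mod 4 = 1, 169 mod 4 = 1; sign now -1
(169/93) = (76/93)   [reduce mod 93]
76 = 2^2·19; (2/93) = -1 since 93 mod 8 = 5, so (76/93) = (-1)^2·(19/93); sign now -1
reciprocity: (19/93) = +1·(93/19) since 19 mod 4 = 3, 93 mod 4 = 1; sign now -1
(93/19) = (17/19)   [reduce mod 19]
reciprocity: (17/19) = +1·(19/17) since 17 mod 4 = 1, 19 mod 4 = 3; sign now -1
(19/17) = (2/17)   [reduce mod 17]
2 = 2^1·1; (2/17) = +1 since 17 mod 8 = 1, so (2/17) = (+1)^1·(1/17); sign now -1
(1/17) = 1; final value = sign = -1

-1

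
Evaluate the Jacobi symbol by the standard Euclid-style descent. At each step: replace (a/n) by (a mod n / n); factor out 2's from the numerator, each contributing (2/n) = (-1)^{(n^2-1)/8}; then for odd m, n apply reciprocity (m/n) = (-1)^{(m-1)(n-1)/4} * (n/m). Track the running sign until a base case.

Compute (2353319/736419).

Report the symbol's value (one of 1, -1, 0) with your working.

(2353319/736419): 2353319 mod 736419 = 144062, so (2353319/736419) = (144062/736419)
factor out 2^1: 144062 = 2^1·72031; with 736419 mod 8 = 3, (2/736419) = -1; sign now -1; continue with (72031/736419)
flip (72031/736419) -> (736419/72031): both odd, 72031 mod 4 = 3, 736419 mod 4 = 3, so the flip contributes -1; sign now +1
(736419/72031): 736419 mod 72031 = 16109, so (736419/72031) = (16109/72031)
flip (16109/72031) -> (72031/16109): both odd, 16109 mod 4 = 1, 72031 mod 4 = 3, so the flip contributes +1; sign now +1
(72031/16109): 72031 mod 16109 = 7595, so (72031/16109) = (7595/16109)
flip (7595/16109) -> (16109/7595): both odd, 7595 mod 4 = 3, 16109 mod 4 = 1, so the flip contributes +1; sign now +1
(16109/7595): 16109 mod 7595 = 919, so (16109/7595) = (919/7595)
flip (919/7595) -> (7595/919): both odd, 919 mod 4 = 3, 7595 mod 4 = 3, so the flip contributes -1; sign now -1
(7595/919): 7595 mod 919 = 243, so (7595/919) = (243/919)
flip (243/919) -> (919/243): both odd, 243 mod 4 = 3, 919 mod 4 = 3, so the flip contributes -1; sign now +1
(919/243): 919 mod 243 = 190, so (919/243) = (190/243)
factor out 2^1: 190 = 2^1·95; with 243 mod 8 = 3, (2/243) = -1; sign now -1; continue with (95/243)
flip (95/243) -> (243/95): both odd, 95 mod 4 = 3, 243 mod 4 = 3, so the flip contributes -1; sign now +1
(243/95): 243 mod 95 = 53, so (243/95) = (53/95)
flip (53/95) -> (95/53): both odd, 53 mod 4 = 1, 95 mod 4 = 3, so the flip contributes +1; sign now +1
(95/53): 95 mod 53 = 42, so (95/53) = (42/53)
factor out 2^1: 42 = 2^1·21; with 53 mod 8 = 5, (2/53) = -1; sign now -1; continue with (21/53)
flip (21/53) -> (53/21): both odd, 21 mod 4 = 1, 53 mod 4 = 1, so the flip contributes +1; sign now -1
(53/21): 53 mod 21 = 11, so (53/21) = (11/21)
flip (11/21) -> (21/11): both odd, 11 mod 4 = 3, 21 mod 4 = 1, so the flip contributes +1; sign now -1
(21/11): 21 mod 11 = 10, so (21/11) = (10/11)
factor out 2^1: 10 = 2^1·5; with 11 mod 8 = 3, (2/11) = -1; sign now +1; continue with (5/11)
flip (5/11) -> (11/5): both odd, 5 mod 4 = 1, 11 mod 4 = 3, so the flip contributes +1; sign now +1
(11/5): 11 mod 5 = 1, so (11/5) = (1/5)
reached (1/5) = 1, so the symbol is +1

1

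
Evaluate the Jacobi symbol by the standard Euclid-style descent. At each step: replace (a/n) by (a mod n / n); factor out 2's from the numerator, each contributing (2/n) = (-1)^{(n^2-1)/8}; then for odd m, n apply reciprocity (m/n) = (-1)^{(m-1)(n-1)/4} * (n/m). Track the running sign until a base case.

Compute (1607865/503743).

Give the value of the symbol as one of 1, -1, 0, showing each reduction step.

1

(1607865/503743) = (96636/503743)   [reduce mod 503743]
96636 = 2^2·24159; (2/503743) = +1 since 503743 mod 8 = 7, so (96636/503743) = (+1)^2·(24159/503743); sign now +1
reciprocity: (24159/503743) = -1·(503743/24159) since 24159 mod 4 = 3, 503743 mod 4 = 3; sign now -1
(503743/24159) = (20563/24159)   [reduce mod 24159]
reciprocity: (20563/24159) = -1·(24159/20563) since 20563 mod 4 = 3, 24159 mod 4 = 3; sign now +1
(24159/20563) = (3596/20563)   [reduce mod 20563]
3596 = 2^2·899; (2/20563) = -1 since 20563 mod 8 = 3, so (3596/20563) = (-1)^2·(899/20563); sign now +1
reciprocity: (899/20563) = -1·(20563/899) since 899 mod 4 = 3, 20563 mod 4 = 3; sign now -1
(20563/899) = (785/899)   [reduce mod 899]
reciprocity: (785/899) = +1·(899/785) since 785 mod 4 = 1, 899 mod 4 = 3; sign now -1
(899/785) = (114/785)   [reduce mod 785]
114 = 2^1·57; (2/785) = +1 since 785 mod 8 = 1, so (114/785) = (+1)^1·(57/785); sign now -1
reciprocity: (57/785) = +1·(785/57) since 57 mod 4 = 1, 785 mod 4 = 1; sign now -1
(785/57) = (44/57)   [reduce mod 57]
44 = 2^2·11; (2/57) = +1 since 57 mod 8 = 1, so (44/57) = (+1)^2·(11/57); sign now -1
reciprocity: (11/57) = +1·(57/11) since 11 mod 4 = 3, 57 mod 4 = 1; sign now -1
(57/11) = (2/11)   [reduce mod 11]
2 = 2^1·1; (2/11) = -1 since 11 mod 8 = 3, so (2/11) = (-1)^1·(1/11); sign now +1
(1/11) = 1; final value = sign = +1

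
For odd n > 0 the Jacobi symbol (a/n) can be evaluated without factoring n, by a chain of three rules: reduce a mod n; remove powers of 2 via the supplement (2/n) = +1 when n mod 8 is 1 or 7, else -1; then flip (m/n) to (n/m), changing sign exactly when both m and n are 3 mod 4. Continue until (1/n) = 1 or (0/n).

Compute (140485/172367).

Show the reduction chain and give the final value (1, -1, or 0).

reciprocity: (140485/172367) = +1·(172367/140485) since 140485 mod 4 = 1, 172367 mod 4 = 3; sign now +1
(172367/140485) = (31882/140485)   [reduce mod 140485]
31882 = 2^1·15941; (2/140485) = -1 since 140485 mod 8 = 5, so (31882/140485) = (-1)^1·(15941/140485); sign now -1
reciprocity: (15941/140485) = +1·(140485/15941) since 15941 mod 4 = 1, 140485 mod 4 = 1; sign now -1
(140485/15941) = (12957/15941)   [reduce mod 15941]
reciprocity: (12957/15941) = +1·(15941/12957) since 12957 mod 4 = 1, 15941 mod 4 = 1; sign now -1
(15941/12957) = (2984/12957)   [reduce mod 12957]
2984 = 2^3·373; (2/12957) = -1 since 12957 mod 8 = 5, so (2984/12957) = (-1)^3·(373/12957); sign now +1
reciprocity: (373/12957) = +1·(12957/373) since 373 mod 4 = 1, 12957 mod 4 = 1; sign now +1
(12957/373) = (275/373)   [reduce mod 373]
reciprocity: (275/373) = +1·(373/275) since 275 mod 4 = 3, 373 mod 4 = 1; sign now +1
(373/275) = (98/275)   [reduce mod 275]
98 = 2^1·49; (2/275) = -1 since 275 mod 8 = 3, so (98/275) = (-1)^1·(49/275); sign now -1
reciprocity: (49/275) = +1·(275/49) since 49 mod 4 = 1, 275 mod 4 = 3; sign now -1
(275/49) = (30/49)   [reduce mod 49]
30 = 2^1·15; (2/49) = +1 since 49 mod 8 = 1, so (30/49) = (+1)^1·(15/49); sign now -1
reciprocity: (15/49) = +1·(49/15) since 15 mod 4 = 3, 49 mod 4 = 1; sign now -1
(49/15) = (4/15)   [reduce mod 15]
4 = 2^2·1; (2/15) = +1 since 15 mod 8 = 7, so (4/15) = (+1)^2·(1/15); sign now -1
(1/15) = 1; final value = sign = -1

-1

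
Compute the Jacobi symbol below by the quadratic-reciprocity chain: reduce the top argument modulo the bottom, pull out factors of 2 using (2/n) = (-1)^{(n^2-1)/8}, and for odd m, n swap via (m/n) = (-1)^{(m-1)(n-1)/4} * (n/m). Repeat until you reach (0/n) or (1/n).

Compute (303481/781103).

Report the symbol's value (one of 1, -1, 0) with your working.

reciprocity: (303481/781103) = +1·(781103/303481) since 303481 mod 4 = 1, 781103 mod 4 = 3; sign now +1
(781103/303481) = (174141/303481)   [reduce mod 303481]
reciprocity: (174141/303481) = +1·(303481/174141) since 174141 mod 4 = 1, 303481 mod 4 = 1; sign now +1
(303481/174141) = (129340/174141)   [reduce mod 174141]
129340 = 2^2·32335; (2/174141) = -1 since 174141 mod 8 = 5, so (129340/174141) = (-1)^2·(32335/174141); sign now +1
reciprocity: (32335/174141) = +1·(174141/32335) since 32335 mod 4 = 3, 174141 mod 4 = 1; sign now +1
(174141/32335) = (12466/32335)   [reduce mod 32335]
12466 = 2^1·6233; (2/32335) = +1 since 32335 mod 8 = 7, so (12466/32335) = (+1)^1·(6233/32335); sign now +1
reciprocity: (6233/32335) = +1·(32335/6233) since 6233 mod 4 = 1, 32335 mod 4 = 3; sign now +1
(32335/6233) = (1170/6233)   [reduce mod 6233]
1170 = 2^1·585; (2/6233) = +1 since 6233 mod 8 = 1, so (1170/6233) = (+1)^1·(585/6233); sign now +1
reciprocity: (585/6233) = +1·(6233/585) since 585 mod 4 = 1, 6233 mod 4 = 1; sign now +1
(6233/585) = (383/585)   [reduce mod 585]
reciprocity: (383/585) = +1·(585/383) since 383 mod 4 = 3, 585 mod 4 = 1; sign now +1
(585/383) = (202/383)   [reduce mod 383]
202 = 2^1·101; (2/383) = +1 since 383 mod 8 = 7, so (202/383) = (+1)^1·(101/383); sign now +1
reciprocity: (101/383) = +1·(383/101) since 101 mod 4 = 1, 383 mod 4 = 3; sign now +1
(383/101) = (80/101)   [reduce mod 101]
80 = 2^4·5; (2/101) = -1 since 101 mod 8 = 5, so (80/101) = (-1)^4·(5/101); sign now +1
reciprocity: (5/101) = +1·(101/5) since 5 mod 4 = 1, 101 mod 4 = 1; sign now +1
(101/5) = (1/5)   [reduce mod 5]
(1/5) = 1; final value = sign = +1

1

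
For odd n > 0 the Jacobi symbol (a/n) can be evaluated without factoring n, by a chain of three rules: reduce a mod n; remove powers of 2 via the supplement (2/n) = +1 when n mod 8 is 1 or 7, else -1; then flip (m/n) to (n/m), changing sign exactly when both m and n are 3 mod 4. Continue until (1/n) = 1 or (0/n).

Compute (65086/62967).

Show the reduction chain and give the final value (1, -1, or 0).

1

(65086/62967): 65086 mod 62967 = 2119, so (65086/62967) = (2119/62967)
flip (2119/62967) -> (62967/2119): both odd, 2119 mod 4 = 3, 62967 mod 4 = 3, so the flip contributes -1; sign now -1
(62967/2119): 62967 mod 2119 = 1516, so (62967/2119) = (1516/2119)
factor out 2^2: 1516 = 2^2·379; with 2119 mod 8 = 7, (2/2119) = +1; sign now -1; continue with (379/2119)
flip (379/2119) -> (2119/379): both odd, 379 mod 4 = 3, 2119 mod 4 = 3, so the flip contributes -1; sign now +1
(2119/379): 2119 mod 379 = 224, so (2119/379) = (224/379)
factor out 2^5: 224 = 2^5·7; with 379 mod 8 = 3, (2/379) = -1; sign now -1; continue with (7/379)
flip (7/379) -> (379/7): both odd, 7 mod 4 = 3, 379 mod 4 = 3, so the flip contributes -1; sign now +1
(379/7): 379 mod 7 = 1, so (379/7) = (1/7)
reached (1/7) = 1, so the symbol is +1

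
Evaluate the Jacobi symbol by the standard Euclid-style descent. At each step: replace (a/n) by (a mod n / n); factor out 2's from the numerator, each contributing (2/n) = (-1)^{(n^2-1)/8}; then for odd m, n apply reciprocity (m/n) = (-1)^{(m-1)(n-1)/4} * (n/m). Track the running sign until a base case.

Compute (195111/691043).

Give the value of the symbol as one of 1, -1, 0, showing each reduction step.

reciprocity: (195111/691043) = -1·(691043/195111) since 195111 mod 4 = 3, 691043 mod 4 = 3; sign now -1
(691043/195111) = (105710/195111)   [reduce mod 195111]
105710 = 2^1·52855; (2/195111) = +1 since 195111 mod 8 = 7, so (105710/195111) = (+1)^1·(52855/195111); sign now -1
reciprocity: (52855/195111) = -1·(195111/52855) since 52855 mod 4 = 3, 195111 mod 4 = 3; sign now +1
(195111/52855) = (36546/52855)   [reduce mod 52855]
36546 = 2^1·18273; (2/52855) = +1 since 52855 mod 8 = 7, so (36546/52855) = (+1)^1·(18273/52855); sign now +1
reciprocity: (18273/52855) = +1·(52855/18273) since 18273 mod 4 = 1, 52855 mod 4 = 3; sign now +1
(52855/18273) = (16309/18273)   [reduce mod 18273]
reciprocity: (16309/18273) = +1·(18273/16309) since 16309 mod 4 = 1, 18273 mod 4 = 1; sign now +1
(18273/16309) = (1964/16309)   [reduce mod 16309]
1964 = 2^2·491; (2/16309) = -1 since 16309 mod 8 = 5, so (1964/16309) = (-1)^2·(491/16309); sign now +1
reciprocity: (491/16309) = +1·(16309/491) since 491 mod 4 = 3, 16309 mod 4 = 1; sign now +1
(16309/491) = (106/491)   [reduce mod 491]
106 = 2^1·53; (2/491) = -1 since 491 mod 8 = 3, so (106/491) = (-1)^1·(53/491); sign now -1
reciprocity: (53/491) = +1·(491/53) since 53 mod 4 = 1, 491 mod 4 = 3; sign now -1
(491/53) = (14/53)   [reduce mod 53]
14 = 2^1·7; (2/53) = -1 since 53 mod 8 = 5, so (14/53) = (-1)^1·(7/53); sign now +1
reciprocity: (7/53) = +1·(53/7) since 7 mod 4 = 3, 53 mod 4 = 1; sign now +1
(53/7) = (4/7)   [reduce mod 7]
4 = 2^2·1; (2/7) = +1 since 7 mod 8 = 7, so (4/7) = (+1)^2·(1/7); sign now +1
(1/7) = 1; final value = sign = +1

1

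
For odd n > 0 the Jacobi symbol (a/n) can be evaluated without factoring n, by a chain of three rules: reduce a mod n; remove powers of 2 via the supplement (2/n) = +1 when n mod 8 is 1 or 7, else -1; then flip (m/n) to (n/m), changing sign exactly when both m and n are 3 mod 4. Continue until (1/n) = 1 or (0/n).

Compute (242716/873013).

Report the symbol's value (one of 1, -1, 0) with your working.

factor out 2^2: 242716 = 2^2·60679; with 873013 mod 8 = 5, (2/873013) = -1; sign now +1; continue with (60679/873013)
flip (60679/873013) -> (873013/60679): both odd, 60679 mod 4 = 3, 873013 mod 4 = 1, so the flip contributes +1; sign now +1
(873013/60679): 873013 mod 60679 = 23507, so (873013/60679) = (23507/60679)
flip (23507/60679) -> (60679/23507): both odd, 23507 mod 4 = 3, 60679 mod 4 = 3, so the flip contributes -1; sign now -1
(60679/23507): 60679 mod 23507 = 13665, so (60679/23507) = (13665/23507)
flip (13665/23507) -> (23507/13665): both odd, 13665 mod 4 = 1, 23507 mod 4 = 3, so the flip contributes +1; sign now -1
(23507/13665): 23507 mod 13665 = 9842, so (23507/13665) = (9842/13665)
factor out 2^1: 9842 = 2^1·4921; with 13665 mod 8 = 1, (2/13665) = +1; sign now -1; continue with (4921/13665)
flip (4921/13665) -> (13665/4921): both odd, 4921 mod 4 = 1, 13665 mod 4 = 1, so the flip contributes +1; sign now -1
(13665/4921): 13665 mod 4921 = 3823, so (13665/4921) = (3823/4921)
flip (3823/4921) -> (4921/3823): both odd, 3823 mod 4 = 3, 4921 mod 4 = 1, so the flip contributes +1; sign now -1
(4921/3823): 4921 mod 3823 = 1098, so (4921/3823) = (1098/3823)
factor out 2^1: 1098 = 2^1·549; with 3823 mod 8 = 7, (2/3823) = +1; sign now -1; continue with (549/3823)
flip (549/3823) -> (3823/549): both odd, 549 mod 4 = 1, 3823 mod 4 = 3, so the flip contributes +1; sign now -1
(3823/549): 3823 mod 549 = 529, so (3823/549) = (529/549)
flip (529/549) -> (549/529): both odd, 529 mod 4 = 1, 549 mod 4 = 1, so the flip contributes +1; sign now -1
(549/529): 549 mod 529 = 20, so (549/529) = (20/529)
factor out 2^2: 20 = 2^2·5; with 529 mod 8 = 1, (2/529) = +1; sign now -1; continue with (5/529)
flip (5/529) -> (529/5): both odd, 5 mod 4 = 1, 529 mod 4 = 1, so the flip contributes +1; sign now -1
(529/5): 529 mod 5 = 4, so (529/5) = (4/5)
factor out 2^2: 4 = 2^2·1; with 5 mod 8 = 5, (2/5) = -1; sign now -1; continue with (1/5)
reached (1/5) = 1, so the symbol is -1

-1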